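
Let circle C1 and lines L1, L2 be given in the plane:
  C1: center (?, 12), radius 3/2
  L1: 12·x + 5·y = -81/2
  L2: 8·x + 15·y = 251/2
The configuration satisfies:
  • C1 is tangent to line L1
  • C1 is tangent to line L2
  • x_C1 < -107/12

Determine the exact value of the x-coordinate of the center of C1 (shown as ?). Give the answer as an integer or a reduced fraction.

-10

1. [C1‖L1]  x_C1² + (67/4)x_C1 + 135/2 = 0  ⇒  x_C1 = -10 or -27/4
2. [C1‖L2]  x_C1² + (109/8)x_C1 + 145/4 = 0  ⇒  x_C1 = -10 or -29/8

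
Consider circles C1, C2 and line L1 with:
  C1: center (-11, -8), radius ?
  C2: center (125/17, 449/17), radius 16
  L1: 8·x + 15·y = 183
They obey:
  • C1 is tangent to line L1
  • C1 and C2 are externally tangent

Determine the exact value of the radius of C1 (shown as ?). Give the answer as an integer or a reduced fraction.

1. [C1‖L1]  r_C1² − 529 = 0  ⇒  r_C1 = 23 (r>0 drops 1)
2. [ext C1·C2]  r_C1² + 32r_C1 − 1265 = 0  ⇒  r_C1 = 23 (r>0 drops 1)

23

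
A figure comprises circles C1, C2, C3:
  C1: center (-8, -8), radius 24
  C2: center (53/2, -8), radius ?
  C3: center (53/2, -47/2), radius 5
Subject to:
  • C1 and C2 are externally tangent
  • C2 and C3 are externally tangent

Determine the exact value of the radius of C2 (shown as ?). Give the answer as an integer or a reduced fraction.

21/2

1. [ext C1·C2]  r_C2² + 48r_C2 − 2457/4 = 0  ⇒  r_C2 = 21/2 (r>0 drops 1)
2. [ext C2·C3]  r_C2² + 10r_C2 − 861/4 = 0  ⇒  r_C2 = 21/2 (r>0 drops 1)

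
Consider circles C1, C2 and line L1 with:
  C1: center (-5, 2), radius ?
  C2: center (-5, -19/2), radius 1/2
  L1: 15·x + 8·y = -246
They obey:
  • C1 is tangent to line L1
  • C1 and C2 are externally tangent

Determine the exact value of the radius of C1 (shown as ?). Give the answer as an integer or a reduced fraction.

11

1. [C1‖L1]  r_C1² − 121 = 0  ⇒  r_C1 = 11 (r>0 drops 1)
2. [ext C1·C2]  r_C1² + 1r_C1 − 132 = 0  ⇒  r_C1 = 11 (r>0 drops 1)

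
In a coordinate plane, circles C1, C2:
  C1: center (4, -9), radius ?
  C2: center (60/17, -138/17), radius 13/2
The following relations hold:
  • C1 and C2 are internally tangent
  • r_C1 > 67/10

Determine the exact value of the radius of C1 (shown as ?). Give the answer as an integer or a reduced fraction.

15/2

1. [int C1,C2]  r_C1² − 13r_C1 + 165/4 = 0  ⇒  r_C1 = 11/2 or 15/2
2. given r_C1 > 67/10: keep 15/2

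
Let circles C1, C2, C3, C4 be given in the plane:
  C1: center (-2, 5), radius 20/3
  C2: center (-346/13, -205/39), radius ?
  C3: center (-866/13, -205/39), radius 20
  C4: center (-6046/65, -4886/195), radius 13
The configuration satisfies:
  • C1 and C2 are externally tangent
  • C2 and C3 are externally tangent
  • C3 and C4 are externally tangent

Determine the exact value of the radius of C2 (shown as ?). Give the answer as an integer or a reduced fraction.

1. [ext C1·C2]  r_C2² + (40/3)r_C2 − 2000/3 = 0  ⇒  r_C2 = 20 (r>0 drops 1)
2. [ext C2·C3]  r_C2² + 40r_C2 − 1200 = 0  ⇒  r_C2 = 20 (r>0 drops 1)

20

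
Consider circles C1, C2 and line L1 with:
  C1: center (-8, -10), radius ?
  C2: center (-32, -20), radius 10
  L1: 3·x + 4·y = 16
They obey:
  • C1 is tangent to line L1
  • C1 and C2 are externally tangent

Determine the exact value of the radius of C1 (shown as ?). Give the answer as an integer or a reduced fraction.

16

1. [C1‖L1]  r_C1² − 256 = 0  ⇒  r_C1 = 16 (r>0 drops 1)
2. [ext C1·C2]  r_C1² + 20r_C1 − 576 = 0  ⇒  r_C1 = 16 (r>0 drops 1)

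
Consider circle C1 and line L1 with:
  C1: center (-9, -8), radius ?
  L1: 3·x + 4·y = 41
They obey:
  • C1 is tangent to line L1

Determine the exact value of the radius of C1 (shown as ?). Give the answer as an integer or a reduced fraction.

20

1. [C1‖L1]  r_C1² − 400 = 0  ⇒  r_C1 = 20 (r>0 drops 1)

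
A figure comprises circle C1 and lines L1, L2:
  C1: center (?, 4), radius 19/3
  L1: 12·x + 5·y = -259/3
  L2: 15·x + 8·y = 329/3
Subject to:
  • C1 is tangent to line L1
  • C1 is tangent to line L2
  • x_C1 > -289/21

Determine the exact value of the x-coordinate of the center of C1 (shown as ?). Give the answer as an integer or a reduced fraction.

1. [C1‖L1]  x_C1² + (319/18)x_C1 + 283/9 = 0  ⇒  x_C1 = -283/18 or -2
2. [C1‖L2]  x_C1² − (466/45)x_C1 − 1112/45 = 0  ⇒  x_C1 = -2 or 556/45

-2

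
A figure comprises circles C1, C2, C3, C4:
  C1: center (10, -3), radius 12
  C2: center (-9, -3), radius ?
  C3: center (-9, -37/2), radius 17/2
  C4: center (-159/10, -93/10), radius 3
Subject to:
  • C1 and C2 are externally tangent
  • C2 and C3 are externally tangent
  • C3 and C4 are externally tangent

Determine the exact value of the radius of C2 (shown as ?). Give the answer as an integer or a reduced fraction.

7

1. [ext C1·C2]  r_C2² + 24r_C2 − 217 = 0  ⇒  r_C2 = 7 (r>0 drops 1)
2. [ext C2·C3]  r_C2² + 17r_C2 − 168 = 0  ⇒  r_C2 = 7 (r>0 drops 1)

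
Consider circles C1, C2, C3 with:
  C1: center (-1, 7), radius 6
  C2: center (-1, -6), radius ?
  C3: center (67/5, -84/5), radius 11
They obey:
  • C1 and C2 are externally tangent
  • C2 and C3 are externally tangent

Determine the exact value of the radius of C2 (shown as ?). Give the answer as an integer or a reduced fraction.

1. [ext C1·C2]  r_C2² + 12r_C2 − 133 = 0  ⇒  r_C2 = 7 (r>0 drops 1)
2. [ext C2·C3]  r_C2² + 22r_C2 − 203 = 0  ⇒  r_C2 = 7 (r>0 drops 1)

7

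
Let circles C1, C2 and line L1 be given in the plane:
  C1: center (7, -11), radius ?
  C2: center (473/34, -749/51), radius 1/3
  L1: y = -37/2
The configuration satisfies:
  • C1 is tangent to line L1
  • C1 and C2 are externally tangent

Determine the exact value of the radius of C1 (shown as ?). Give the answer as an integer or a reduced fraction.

15/2

1. [C1‖L1]  r_C1² − 225/4 = 0  ⇒  r_C1 = 15/2 (r>0 drops 1)
2. [ext C1·C2]  r_C1² + (2/3)r_C1 − 245/4 = 0  ⇒  r_C1 = 15/2 (r>0 drops 1)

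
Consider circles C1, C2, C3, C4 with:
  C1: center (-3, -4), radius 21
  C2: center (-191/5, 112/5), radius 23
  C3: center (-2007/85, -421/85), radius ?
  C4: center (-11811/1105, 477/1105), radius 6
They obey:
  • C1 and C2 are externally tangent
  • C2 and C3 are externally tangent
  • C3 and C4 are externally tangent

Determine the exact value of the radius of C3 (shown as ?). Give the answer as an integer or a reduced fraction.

8

1. [ext C2·C3]  r_C3² + 46r_C3 − 432 = 0  ⇒  r_C3 = 8 (r>0 drops 1)
2. [ext C3·C4]  r_C3² + 12r_C3 − 160 = 0  ⇒  r_C3 = 8 (r>0 drops 1)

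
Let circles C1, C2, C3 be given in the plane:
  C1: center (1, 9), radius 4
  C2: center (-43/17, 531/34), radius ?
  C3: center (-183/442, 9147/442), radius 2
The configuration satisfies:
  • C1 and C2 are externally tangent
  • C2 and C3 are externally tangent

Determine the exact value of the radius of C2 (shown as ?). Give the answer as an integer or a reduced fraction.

7/2

1. [ext C1·C2]  r_C2² + 8r_C2 − 161/4 = 0  ⇒  r_C2 = 7/2 (r>0 drops 1)
2. [ext C2·C3]  r_C2² + 4r_C2 − 105/4 = 0  ⇒  r_C2 = 7/2 (r>0 drops 1)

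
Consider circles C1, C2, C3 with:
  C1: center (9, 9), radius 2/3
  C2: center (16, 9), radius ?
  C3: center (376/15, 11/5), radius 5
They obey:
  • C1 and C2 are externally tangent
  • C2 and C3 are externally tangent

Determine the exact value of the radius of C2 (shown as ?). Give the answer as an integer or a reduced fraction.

19/3

1. [ext C1·C2]  r_C2² + (4/3)r_C2 − 437/9 = 0  ⇒  r_C2 = 19/3 (r>0 drops 1)
2. [ext C2·C3]  r_C2² + 10r_C2 − 931/9 = 0  ⇒  r_C2 = 19/3 (r>0 drops 1)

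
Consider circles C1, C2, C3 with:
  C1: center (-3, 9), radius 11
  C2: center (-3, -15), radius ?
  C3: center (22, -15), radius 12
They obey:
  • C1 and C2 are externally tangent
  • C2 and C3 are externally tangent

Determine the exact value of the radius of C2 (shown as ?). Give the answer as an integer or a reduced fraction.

13

1. [ext C1·C2]  r_C2² + 22r_C2 − 455 = 0  ⇒  r_C2 = 13 (r>0 drops 1)
2. [ext C2·C3]  r_C2² + 24r_C2 − 481 = 0  ⇒  r_C2 = 13 (r>0 drops 1)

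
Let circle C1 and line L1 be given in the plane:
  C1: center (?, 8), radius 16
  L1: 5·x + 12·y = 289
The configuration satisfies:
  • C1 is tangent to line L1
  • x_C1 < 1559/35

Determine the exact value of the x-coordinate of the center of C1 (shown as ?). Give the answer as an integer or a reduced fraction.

1. [C1‖L1]  x_C1² − (386/5)x_C1 − 1203/5 = 0  ⇒  x_C1 = -3 or 401/5
2. given x_C1 < 1559/35: keep -3

-3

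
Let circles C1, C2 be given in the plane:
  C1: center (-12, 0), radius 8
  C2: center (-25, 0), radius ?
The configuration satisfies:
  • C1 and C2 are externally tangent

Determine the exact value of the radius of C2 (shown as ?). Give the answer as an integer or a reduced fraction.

1. [ext C1·C2]  r_C2² + 16r_C2 − 105 = 0  ⇒  r_C2 = 5 (r>0 drops 1)

5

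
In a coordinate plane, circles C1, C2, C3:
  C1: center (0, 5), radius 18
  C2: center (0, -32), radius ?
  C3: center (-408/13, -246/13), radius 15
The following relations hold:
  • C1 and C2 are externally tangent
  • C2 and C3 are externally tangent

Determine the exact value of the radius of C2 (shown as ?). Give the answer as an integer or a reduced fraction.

19

1. [ext C1·C2]  r_C2² + 36r_C2 − 1045 = 0  ⇒  r_C2 = 19 (r>0 drops 1)
2. [ext C2·C3]  r_C2² + 30r_C2 − 931 = 0  ⇒  r_C2 = 19 (r>0 drops 1)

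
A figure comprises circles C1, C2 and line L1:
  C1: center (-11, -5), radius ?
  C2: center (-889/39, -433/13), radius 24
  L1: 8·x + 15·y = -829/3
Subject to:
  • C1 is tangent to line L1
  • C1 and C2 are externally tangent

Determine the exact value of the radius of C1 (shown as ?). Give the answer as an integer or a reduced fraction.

1. [C1‖L1]  r_C1² − 400/9 = 0  ⇒  r_C1 = 20/3 (r>0 drops 1)
2. [ext C1·C2]  r_C1² + 48r_C1 − 3280/9 = 0  ⇒  r_C1 = 20/3 (r>0 drops 1)

20/3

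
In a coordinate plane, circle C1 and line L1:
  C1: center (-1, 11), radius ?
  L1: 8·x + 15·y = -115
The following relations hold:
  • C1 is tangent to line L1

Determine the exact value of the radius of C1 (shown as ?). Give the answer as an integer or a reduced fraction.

16

1. [C1‖L1]  r_C1² − 256 = 0  ⇒  r_C1 = 16 (r>0 drops 1)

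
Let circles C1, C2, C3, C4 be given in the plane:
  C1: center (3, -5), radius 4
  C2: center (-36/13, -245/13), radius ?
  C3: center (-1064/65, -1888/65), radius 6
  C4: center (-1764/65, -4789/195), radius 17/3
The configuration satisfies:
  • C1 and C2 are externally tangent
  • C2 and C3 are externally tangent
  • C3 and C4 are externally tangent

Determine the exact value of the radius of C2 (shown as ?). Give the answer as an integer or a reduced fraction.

1. [ext C1·C2]  r_C2² + 8r_C2 − 209 = 0  ⇒  r_C2 = 11 (r>0 drops 1)
2. [ext C2·C3]  r_C2² + 12r_C2 − 253 = 0  ⇒  r_C2 = 11 (r>0 drops 1)

11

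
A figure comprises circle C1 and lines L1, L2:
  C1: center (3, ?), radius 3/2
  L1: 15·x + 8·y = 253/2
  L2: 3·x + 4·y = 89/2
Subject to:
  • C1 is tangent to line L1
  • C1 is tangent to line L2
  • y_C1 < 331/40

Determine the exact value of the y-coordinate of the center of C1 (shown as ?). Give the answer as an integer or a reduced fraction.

7

1. [C1‖L1]  y_C1² − (163/8)y_C1 + 749/8 = 0  ⇒  y_C1 = 7 or 107/8
2. [C1‖L2]  y_C1² − (71/4)y_C1 + 301/4 = 0  ⇒  y_C1 = 7 or 43/4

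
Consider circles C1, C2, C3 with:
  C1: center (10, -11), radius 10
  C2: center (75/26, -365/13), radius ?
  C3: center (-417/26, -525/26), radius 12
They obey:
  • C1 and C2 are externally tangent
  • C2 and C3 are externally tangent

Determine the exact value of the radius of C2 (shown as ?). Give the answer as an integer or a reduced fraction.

1. [ext C1·C2]  r_C2² + 20r_C2 − 969/4 = 0  ⇒  r_C2 = 17/2 (r>0 drops 1)
2. [ext C2·C3]  r_C2² + 24r_C2 − 1105/4 = 0  ⇒  r_C2 = 17/2 (r>0 drops 1)

17/2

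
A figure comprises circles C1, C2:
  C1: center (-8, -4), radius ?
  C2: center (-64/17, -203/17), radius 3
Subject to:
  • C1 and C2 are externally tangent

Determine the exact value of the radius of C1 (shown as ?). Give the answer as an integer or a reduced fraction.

6

1. [ext C1·C2]  r_C1² + 6r_C1 − 72 = 0  ⇒  r_C1 = 6 (r>0 drops 1)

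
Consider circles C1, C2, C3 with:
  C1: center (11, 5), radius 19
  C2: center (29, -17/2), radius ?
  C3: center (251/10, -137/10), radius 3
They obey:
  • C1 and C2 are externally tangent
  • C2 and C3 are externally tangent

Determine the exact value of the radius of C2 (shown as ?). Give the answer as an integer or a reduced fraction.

1. [ext C1·C2]  r_C2² + 38r_C2 − 581/4 = 0  ⇒  r_C2 = 7/2 (r>0 drops 1)
2. [ext C2·C3]  r_C2² + 6r_C2 − 133/4 = 0  ⇒  r_C2 = 7/2 (r>0 drops 1)

7/2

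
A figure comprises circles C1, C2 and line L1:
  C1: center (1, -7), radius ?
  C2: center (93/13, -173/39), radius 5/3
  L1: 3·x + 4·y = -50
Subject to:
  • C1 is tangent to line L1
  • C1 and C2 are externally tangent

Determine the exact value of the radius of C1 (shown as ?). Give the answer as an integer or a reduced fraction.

5

1. [C1‖L1]  r_C1² − 25 = 0  ⇒  r_C1 = 5 (r>0 drops 1)
2. [ext C1·C2]  r_C1² + (10/3)r_C1 − 125/3 = 0  ⇒  r_C1 = 5 (r>0 drops 1)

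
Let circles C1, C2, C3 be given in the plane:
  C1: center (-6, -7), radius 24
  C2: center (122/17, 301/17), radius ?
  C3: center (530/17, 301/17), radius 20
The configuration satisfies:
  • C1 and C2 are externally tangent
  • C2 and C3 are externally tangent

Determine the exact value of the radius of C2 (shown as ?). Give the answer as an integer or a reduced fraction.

4

1. [ext C1·C2]  r_C2² + 48r_C2 − 208 = 0  ⇒  r_C2 = 4 (r>0 drops 1)
2. [ext C2·C3]  r_C2² + 40r_C2 − 176 = 0  ⇒  r_C2 = 4 (r>0 drops 1)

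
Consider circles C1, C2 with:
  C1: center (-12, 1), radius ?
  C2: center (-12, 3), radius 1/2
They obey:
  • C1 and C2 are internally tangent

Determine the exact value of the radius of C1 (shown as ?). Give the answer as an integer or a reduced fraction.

5/2

1. [int C1,C2]  r_C1² − 1r_C1 − 15/4 = 0  ⇒  r_C1 = 5/2 (r>0 drops 1)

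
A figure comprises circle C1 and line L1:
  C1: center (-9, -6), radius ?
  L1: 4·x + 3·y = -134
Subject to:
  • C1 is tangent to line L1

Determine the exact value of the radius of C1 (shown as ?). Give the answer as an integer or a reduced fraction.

1. [C1‖L1]  r_C1² − 256 = 0  ⇒  r_C1 = 16 (r>0 drops 1)

16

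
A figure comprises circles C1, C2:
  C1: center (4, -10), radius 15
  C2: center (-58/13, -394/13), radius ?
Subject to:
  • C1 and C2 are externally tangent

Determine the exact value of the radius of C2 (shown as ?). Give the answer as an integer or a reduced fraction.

7

1. [ext C1·C2]  r_C2² + 30r_C2 − 259 = 0  ⇒  r_C2 = 7 (r>0 drops 1)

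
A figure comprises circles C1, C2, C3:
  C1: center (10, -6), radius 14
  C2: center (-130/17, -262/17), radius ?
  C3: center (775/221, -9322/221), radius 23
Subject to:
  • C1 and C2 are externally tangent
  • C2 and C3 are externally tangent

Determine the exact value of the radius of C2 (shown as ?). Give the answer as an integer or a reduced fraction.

6

1. [ext C1·C2]  r_C2² + 28r_C2 − 204 = 0  ⇒  r_C2 = 6 (r>0 drops 1)
2. [ext C2·C3]  r_C2² + 46r_C2 − 312 = 0  ⇒  r_C2 = 6 (r>0 drops 1)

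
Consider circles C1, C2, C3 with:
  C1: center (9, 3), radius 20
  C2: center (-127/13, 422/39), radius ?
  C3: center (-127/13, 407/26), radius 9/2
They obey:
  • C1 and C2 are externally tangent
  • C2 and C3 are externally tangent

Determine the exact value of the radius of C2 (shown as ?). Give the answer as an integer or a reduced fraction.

1. [ext C1·C2]  r_C2² + 40r_C2 − 121/9 = 0  ⇒  r_C2 = 1/3 (r>0 drops 1)
2. [ext C2·C3]  r_C2² + 9r_C2 − 28/9 = 0  ⇒  r_C2 = 1/3 (r>0 drops 1)

1/3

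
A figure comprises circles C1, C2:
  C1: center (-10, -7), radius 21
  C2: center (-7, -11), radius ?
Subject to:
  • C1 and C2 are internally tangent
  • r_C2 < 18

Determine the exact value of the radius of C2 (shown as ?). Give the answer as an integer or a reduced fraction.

16

1. [int C1,C2]  r_C2² − 42r_C2 + 416 = 0  ⇒  r_C2 = 16 or 26
2. given r_C2 < 18: keep 16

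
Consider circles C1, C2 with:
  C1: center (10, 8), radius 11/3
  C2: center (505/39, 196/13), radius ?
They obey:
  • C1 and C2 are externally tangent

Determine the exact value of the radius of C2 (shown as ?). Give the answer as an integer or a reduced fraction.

1. [ext C1·C2]  r_C2² + (22/3)r_C2 − 136/3 = 0  ⇒  r_C2 = 4 (r>0 drops 1)

4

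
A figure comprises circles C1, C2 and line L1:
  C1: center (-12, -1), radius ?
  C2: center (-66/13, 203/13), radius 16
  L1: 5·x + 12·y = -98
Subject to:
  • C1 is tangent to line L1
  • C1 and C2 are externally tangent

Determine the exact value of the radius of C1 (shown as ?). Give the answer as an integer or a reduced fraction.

1. [C1‖L1]  r_C1² − 4 = 0  ⇒  r_C1 = 2 (r>0 drops 1)
2. [ext C1·C2]  r_C1² + 32r_C1 − 68 = 0  ⇒  r_C1 = 2 (r>0 drops 1)

2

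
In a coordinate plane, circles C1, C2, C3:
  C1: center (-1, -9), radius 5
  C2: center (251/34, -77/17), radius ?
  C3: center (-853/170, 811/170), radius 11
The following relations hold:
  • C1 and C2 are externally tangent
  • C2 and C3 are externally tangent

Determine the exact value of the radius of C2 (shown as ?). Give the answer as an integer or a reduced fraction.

9/2

1. [ext C1·C2]  r_C2² + 10r_C2 − 261/4 = 0  ⇒  r_C2 = 9/2 (r>0 drops 1)
2. [ext C2·C3]  r_C2² + 22r_C2 − 477/4 = 0  ⇒  r_C2 = 9/2 (r>0 drops 1)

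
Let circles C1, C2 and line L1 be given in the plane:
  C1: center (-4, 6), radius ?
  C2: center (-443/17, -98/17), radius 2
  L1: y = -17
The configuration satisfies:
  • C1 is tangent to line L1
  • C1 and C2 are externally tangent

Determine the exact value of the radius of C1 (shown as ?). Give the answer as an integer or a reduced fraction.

23

1. [C1‖L1]  r_C1² − 529 = 0  ⇒  r_C1 = 23 (r>0 drops 1)
2. [ext C1·C2]  r_C1² + 4r_C1 − 621 = 0  ⇒  r_C1 = 23 (r>0 drops 1)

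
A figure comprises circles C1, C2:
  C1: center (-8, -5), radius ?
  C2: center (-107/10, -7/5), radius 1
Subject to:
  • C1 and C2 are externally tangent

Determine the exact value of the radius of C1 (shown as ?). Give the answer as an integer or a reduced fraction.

7/2

1. [ext C1·C2]  r_C1² + 2r_C1 − 77/4 = 0  ⇒  r_C1 = 7/2 (r>0 drops 1)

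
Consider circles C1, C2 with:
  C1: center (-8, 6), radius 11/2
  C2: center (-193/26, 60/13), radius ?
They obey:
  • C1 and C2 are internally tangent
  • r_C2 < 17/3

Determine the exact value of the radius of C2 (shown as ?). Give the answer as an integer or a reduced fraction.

1. [int C1,C2]  r_C2² − 11r_C2 + 28 = 0  ⇒  r_C2 = 4 or 7
2. given r_C2 < 17/3: keep 4

4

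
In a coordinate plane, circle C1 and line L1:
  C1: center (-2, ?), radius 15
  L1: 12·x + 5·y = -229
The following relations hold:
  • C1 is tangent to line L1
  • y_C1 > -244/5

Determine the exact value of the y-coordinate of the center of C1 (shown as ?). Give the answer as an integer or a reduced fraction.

-2

1. [C1‖L1]  y_C1² + 82y_C1 + 160 = 0  ⇒  y_C1 = -80 or -2
2. given y_C1 > -244/5: keep -2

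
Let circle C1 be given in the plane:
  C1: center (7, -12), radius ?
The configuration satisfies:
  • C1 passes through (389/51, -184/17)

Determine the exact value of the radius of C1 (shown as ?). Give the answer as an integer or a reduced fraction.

4/3

1. [C1∋P]  r_C1² − 16/9 = 0  ⇒  r_C1 = 4/3 (r>0 drops 1)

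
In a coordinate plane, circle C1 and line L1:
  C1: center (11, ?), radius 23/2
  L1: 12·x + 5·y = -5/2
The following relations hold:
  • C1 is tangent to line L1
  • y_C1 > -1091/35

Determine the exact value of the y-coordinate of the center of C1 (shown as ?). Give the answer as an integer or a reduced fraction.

3

1. [C1‖L1]  y_C1² + (269/5)y_C1 − 852/5 = 0  ⇒  y_C1 = -284/5 or 3
2. given y_C1 > -1091/35: keep 3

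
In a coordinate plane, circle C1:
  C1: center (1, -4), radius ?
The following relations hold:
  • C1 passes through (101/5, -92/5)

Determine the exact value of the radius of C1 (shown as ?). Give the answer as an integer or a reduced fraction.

24

1. [C1∋P]  r_C1² − 576 = 0  ⇒  r_C1 = 24 (r>0 drops 1)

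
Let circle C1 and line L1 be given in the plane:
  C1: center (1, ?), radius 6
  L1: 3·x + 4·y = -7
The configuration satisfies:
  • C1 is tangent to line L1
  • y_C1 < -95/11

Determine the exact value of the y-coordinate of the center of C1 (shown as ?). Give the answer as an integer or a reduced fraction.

1. [C1‖L1]  y_C1² + 5y_C1 − 50 = 0  ⇒  y_C1 = -10 or 5
2. given y_C1 < -95/11: keep -10

-10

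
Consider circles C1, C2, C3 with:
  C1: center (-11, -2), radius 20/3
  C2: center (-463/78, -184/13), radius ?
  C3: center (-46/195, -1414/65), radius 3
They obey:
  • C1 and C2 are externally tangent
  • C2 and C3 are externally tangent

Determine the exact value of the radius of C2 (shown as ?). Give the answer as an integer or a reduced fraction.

1. [ext C1·C2]  r_C2² + (40/3)r_C2 − 1547/12 = 0  ⇒  r_C2 = 13/2 (r>0 drops 1)
2. [ext C2·C3]  r_C2² + 6r_C2 − 325/4 = 0  ⇒  r_C2 = 13/2 (r>0 drops 1)

13/2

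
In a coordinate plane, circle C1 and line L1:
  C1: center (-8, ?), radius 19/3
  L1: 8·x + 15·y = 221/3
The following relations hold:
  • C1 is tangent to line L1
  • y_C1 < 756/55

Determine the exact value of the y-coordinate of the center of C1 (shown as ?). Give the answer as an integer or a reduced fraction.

1. [C1‖L1]  y_C1² − (826/45)y_C1 + 1472/45 = 0  ⇒  y_C1 = 2 or 736/45
2. given y_C1 < 756/55: keep 2

2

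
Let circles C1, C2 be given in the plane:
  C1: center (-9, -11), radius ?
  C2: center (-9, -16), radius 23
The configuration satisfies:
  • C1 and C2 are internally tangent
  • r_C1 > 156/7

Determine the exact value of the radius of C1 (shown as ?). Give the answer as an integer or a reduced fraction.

1. [int C1,C2]  r_C1² − 46r_C1 + 504 = 0  ⇒  r_C1 = 18 or 28
2. given r_C1 > 156/7: keep 28

28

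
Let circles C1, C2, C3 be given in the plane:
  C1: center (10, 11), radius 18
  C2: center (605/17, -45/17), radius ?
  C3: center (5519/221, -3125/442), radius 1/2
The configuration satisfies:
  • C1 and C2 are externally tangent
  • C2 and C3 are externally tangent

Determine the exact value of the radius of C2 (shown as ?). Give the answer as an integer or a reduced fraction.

1. [ext C1·C2]  r_C2² + 36r_C2 − 517 = 0  ⇒  r_C2 = 11 (r>0 drops 1)
2. [ext C2·C3]  r_C2² + 1r_C2 − 132 = 0  ⇒  r_C2 = 11 (r>0 drops 1)

11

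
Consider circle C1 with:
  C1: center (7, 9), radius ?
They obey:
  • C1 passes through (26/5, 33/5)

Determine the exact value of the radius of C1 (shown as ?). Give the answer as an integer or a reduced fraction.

1. [C1∋P]  r_C1² − 9 = 0  ⇒  r_C1 = 3 (r>0 drops 1)

3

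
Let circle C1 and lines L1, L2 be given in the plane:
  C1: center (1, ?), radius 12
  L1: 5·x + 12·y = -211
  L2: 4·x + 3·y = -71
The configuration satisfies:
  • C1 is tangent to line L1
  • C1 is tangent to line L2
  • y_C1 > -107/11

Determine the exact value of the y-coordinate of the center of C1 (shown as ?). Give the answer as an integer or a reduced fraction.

-5

1. [C1‖L1]  y_C1² + 36y_C1 + 155 = 0  ⇒  y_C1 = -31 or -5
2. [C1‖L2]  y_C1² + 50y_C1 + 225 = 0  ⇒  y_C1 = -45 or -5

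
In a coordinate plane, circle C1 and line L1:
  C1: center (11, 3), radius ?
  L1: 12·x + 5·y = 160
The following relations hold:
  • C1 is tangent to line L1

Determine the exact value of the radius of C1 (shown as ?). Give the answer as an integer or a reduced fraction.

1

1. [C1‖L1]  r_C1² − 1 = 0  ⇒  r_C1 = 1 (r>0 drops 1)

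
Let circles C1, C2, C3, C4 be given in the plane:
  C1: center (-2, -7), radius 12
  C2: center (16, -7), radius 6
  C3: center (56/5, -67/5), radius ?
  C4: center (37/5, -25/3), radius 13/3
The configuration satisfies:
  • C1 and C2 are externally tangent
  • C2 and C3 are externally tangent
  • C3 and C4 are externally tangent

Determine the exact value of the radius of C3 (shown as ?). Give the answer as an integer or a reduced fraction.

1. [ext C2·C3]  r_C3² + 12r_C3 − 28 = 0  ⇒  r_C3 = 2 (r>0 drops 1)
2. [ext C3·C4]  r_C3² + (26/3)r_C3 − 64/3 = 0  ⇒  r_C3 = 2 (r>0 drops 1)

2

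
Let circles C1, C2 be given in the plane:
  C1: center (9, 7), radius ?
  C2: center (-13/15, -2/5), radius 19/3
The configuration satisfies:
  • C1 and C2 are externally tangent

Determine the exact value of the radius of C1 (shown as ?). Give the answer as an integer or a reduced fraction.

6

1. [ext C1·C2]  r_C1² + (38/3)r_C1 − 112 = 0  ⇒  r_C1 = 6 (r>0 drops 1)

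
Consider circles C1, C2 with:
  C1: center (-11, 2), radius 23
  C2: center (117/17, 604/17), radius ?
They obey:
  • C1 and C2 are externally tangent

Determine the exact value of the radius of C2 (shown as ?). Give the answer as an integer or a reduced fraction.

15

1. [ext C1·C2]  r_C2² + 46r_C2 − 915 = 0  ⇒  r_C2 = 15 (r>0 drops 1)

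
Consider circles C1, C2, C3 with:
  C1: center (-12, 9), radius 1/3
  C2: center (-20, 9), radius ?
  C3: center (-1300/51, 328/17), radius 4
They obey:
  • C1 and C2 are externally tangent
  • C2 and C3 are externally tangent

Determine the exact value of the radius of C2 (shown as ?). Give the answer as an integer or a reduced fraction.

23/3

1. [ext C1·C2]  r_C2² + (2/3)r_C2 − 575/9 = 0  ⇒  r_C2 = 23/3 (r>0 drops 1)
2. [ext C2·C3]  r_C2² + 8r_C2 − 1081/9 = 0  ⇒  r_C2 = 23/3 (r>0 drops 1)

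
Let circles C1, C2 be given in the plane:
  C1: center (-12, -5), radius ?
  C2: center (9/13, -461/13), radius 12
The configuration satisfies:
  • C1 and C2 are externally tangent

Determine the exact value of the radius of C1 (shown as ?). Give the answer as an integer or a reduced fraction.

21

1. [ext C1·C2]  r_C1² + 24r_C1 − 945 = 0  ⇒  r_C1 = 21 (r>0 drops 1)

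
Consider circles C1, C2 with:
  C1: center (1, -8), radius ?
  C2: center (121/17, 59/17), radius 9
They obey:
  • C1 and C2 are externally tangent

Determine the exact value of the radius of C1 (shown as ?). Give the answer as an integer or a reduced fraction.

1. [ext C1·C2]  r_C1² + 18r_C1 − 88 = 0  ⇒  r_C1 = 4 (r>0 drops 1)

4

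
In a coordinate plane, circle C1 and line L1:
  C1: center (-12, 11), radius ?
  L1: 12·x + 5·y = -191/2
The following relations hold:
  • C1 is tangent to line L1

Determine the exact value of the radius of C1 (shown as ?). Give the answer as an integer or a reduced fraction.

1. [C1‖L1]  r_C1² − 1/4 = 0  ⇒  r_C1 = 1/2 (r>0 drops 1)

1/2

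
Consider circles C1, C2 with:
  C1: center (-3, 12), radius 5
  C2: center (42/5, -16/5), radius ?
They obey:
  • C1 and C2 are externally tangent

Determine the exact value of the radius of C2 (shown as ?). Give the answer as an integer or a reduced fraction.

14

1. [ext C1·C2]  r_C2² + 10r_C2 − 336 = 0  ⇒  r_C2 = 14 (r>0 drops 1)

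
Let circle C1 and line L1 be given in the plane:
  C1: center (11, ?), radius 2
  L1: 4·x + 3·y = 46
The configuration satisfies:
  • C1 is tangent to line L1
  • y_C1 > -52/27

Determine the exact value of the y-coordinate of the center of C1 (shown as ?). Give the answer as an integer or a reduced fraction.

1. [C1‖L1]  y_C1² − (4/3)y_C1 − 32/3 = 0  ⇒  y_C1 = -8/3 or 4
2. given y_C1 > -52/27: keep 4

4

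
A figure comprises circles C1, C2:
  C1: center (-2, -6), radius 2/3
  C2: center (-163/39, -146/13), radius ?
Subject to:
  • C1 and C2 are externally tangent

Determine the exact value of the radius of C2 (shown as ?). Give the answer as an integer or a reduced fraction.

1. [ext C1·C2]  r_C2² + (4/3)r_C2 − 95/3 = 0  ⇒  r_C2 = 5 (r>0 drops 1)

5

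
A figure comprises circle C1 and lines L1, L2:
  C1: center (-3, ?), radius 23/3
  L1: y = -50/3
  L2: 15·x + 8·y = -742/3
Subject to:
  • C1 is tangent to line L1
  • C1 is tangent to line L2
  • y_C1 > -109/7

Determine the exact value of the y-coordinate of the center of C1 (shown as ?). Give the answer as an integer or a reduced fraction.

1. [C1‖L1]  y_C1² + (100/3)y_C1 + 219 = 0  ⇒  y_C1 = -73/3 or -9
2. [C1‖L2]  y_C1² + (607/12)y_C1 + 1497/4 = 0  ⇒  y_C1 = -499/12 or -9

-9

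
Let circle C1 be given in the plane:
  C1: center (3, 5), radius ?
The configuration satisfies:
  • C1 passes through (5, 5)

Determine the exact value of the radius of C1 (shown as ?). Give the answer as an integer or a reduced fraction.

1. [C1∋P]  r_C1² − 4 = 0  ⇒  r_C1 = 2 (r>0 drops 1)

2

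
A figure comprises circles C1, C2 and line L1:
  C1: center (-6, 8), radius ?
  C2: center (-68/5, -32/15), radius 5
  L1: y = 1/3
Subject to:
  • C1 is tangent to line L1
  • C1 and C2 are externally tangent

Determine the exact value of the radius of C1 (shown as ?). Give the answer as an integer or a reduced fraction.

1. [C1‖L1]  r_C1² − 529/9 = 0  ⇒  r_C1 = 23/3 (r>0 drops 1)
2. [ext C1·C2]  r_C1² + 10r_C1 − 1219/9 = 0  ⇒  r_C1 = 23/3 (r>0 drops 1)

23/3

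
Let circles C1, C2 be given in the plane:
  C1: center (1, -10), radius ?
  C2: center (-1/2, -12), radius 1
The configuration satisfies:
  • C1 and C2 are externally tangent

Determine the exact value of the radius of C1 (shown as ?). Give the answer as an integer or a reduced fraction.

1. [ext C1·C2]  r_C1² + 2r_C1 − 21/4 = 0  ⇒  r_C1 = 3/2 (r>0 drops 1)

3/2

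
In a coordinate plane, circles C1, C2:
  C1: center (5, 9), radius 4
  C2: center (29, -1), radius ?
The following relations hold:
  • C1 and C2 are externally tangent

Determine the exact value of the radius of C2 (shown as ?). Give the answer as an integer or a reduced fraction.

22

1. [ext C1·C2]  r_C2² + 8r_C2 − 660 = 0  ⇒  r_C2 = 22 (r>0 drops 1)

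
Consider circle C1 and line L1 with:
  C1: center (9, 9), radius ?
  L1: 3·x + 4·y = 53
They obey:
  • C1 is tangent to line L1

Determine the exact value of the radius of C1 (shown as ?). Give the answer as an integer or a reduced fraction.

2

1. [C1‖L1]  r_C1² − 4 = 0  ⇒  r_C1 = 2 (r>0 drops 1)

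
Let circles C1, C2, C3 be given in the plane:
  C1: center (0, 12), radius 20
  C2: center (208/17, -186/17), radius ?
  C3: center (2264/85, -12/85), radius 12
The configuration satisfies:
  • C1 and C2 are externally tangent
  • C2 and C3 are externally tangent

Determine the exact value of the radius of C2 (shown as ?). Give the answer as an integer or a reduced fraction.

1. [ext C1·C2]  r_C2² + 40r_C2 − 276 = 0  ⇒  r_C2 = 6 (r>0 drops 1)
2. [ext C2·C3]  r_C2² + 24r_C2 − 180 = 0  ⇒  r_C2 = 6 (r>0 drops 1)

6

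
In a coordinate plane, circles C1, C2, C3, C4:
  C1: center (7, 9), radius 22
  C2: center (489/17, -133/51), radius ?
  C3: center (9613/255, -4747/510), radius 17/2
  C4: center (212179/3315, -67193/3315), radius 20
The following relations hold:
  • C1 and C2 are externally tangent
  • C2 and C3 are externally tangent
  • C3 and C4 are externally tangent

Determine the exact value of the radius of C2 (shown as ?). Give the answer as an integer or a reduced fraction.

8/3

1. [ext C1·C2]  r_C2² + 44r_C2 − 1120/9 = 0  ⇒  r_C2 = 8/3 (r>0 drops 1)
2. [ext C2·C3]  r_C2² + 17r_C2 − 472/9 = 0  ⇒  r_C2 = 8/3 (r>0 drops 1)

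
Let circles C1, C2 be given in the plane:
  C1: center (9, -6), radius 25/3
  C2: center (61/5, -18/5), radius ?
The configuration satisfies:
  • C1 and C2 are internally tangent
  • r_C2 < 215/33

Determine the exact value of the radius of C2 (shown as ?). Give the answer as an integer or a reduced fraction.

13/3

1. [int C1,C2]  r_C2² − (50/3)r_C2 + 481/9 = 0  ⇒  r_C2 = 13/3 or 37/3
2. given r_C2 < 215/33: keep 13/3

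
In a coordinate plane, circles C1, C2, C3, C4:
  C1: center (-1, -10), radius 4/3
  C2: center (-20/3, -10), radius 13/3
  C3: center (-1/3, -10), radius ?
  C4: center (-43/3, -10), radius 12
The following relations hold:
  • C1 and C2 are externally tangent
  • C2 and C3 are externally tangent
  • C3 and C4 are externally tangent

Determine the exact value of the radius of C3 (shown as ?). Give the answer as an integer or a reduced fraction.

1. [ext C2·C3]  r_C3² + (26/3)r_C3 − 64/3 = 0  ⇒  r_C3 = 2 (r>0 drops 1)
2. [ext C3·C4]  r_C3² + 24r_C3 − 52 = 0  ⇒  r_C3 = 2 (r>0 drops 1)

2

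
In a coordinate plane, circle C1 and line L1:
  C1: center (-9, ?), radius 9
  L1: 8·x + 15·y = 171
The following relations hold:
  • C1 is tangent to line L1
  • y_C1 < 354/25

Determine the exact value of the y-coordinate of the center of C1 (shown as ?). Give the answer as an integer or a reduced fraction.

1. [C1‖L1]  y_C1² − (162/5)y_C1 + 792/5 = 0  ⇒  y_C1 = 6 or 132/5
2. given y_C1 < 354/25: keep 6

6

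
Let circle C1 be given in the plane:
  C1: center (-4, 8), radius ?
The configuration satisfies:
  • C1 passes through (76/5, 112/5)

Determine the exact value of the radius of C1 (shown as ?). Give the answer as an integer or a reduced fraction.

1. [C1∋P]  r_C1² − 576 = 0  ⇒  r_C1 = 24 (r>0 drops 1)

24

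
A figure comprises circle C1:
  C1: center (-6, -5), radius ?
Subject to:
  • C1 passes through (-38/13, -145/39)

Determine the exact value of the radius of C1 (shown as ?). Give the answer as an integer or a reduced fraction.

10/3

1. [C1∋P]  r_C1² − 100/9 = 0  ⇒  r_C1 = 10/3 (r>0 drops 1)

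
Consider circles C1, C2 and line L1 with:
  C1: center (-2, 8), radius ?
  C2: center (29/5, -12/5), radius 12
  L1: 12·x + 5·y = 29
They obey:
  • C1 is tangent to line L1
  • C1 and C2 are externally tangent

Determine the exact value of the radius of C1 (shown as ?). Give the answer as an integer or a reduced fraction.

1

1. [C1‖L1]  r_C1² − 1 = 0  ⇒  r_C1 = 1 (r>0 drops 1)
2. [ext C1·C2]  r_C1² + 24r_C1 − 25 = 0  ⇒  r_C1 = 1 (r>0 drops 1)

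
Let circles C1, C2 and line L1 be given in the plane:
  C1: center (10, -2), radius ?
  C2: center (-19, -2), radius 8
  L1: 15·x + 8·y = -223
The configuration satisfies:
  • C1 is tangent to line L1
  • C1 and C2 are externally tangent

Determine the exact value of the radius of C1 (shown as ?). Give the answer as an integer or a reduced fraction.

21

1. [C1‖L1]  r_C1² − 441 = 0  ⇒  r_C1 = 21 (r>0 drops 1)
2. [ext C1·C2]  r_C1² + 16r_C1 − 777 = 0  ⇒  r_C1 = 21 (r>0 drops 1)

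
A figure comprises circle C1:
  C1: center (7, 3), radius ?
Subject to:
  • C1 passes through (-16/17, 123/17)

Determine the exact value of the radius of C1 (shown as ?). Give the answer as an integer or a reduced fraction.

9

1. [C1∋P]  r_C1² − 81 = 0  ⇒  r_C1 = 9 (r>0 drops 1)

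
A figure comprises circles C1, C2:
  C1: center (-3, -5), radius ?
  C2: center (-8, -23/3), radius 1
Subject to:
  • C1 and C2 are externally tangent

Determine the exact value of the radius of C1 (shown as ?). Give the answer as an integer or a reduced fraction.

1. [ext C1·C2]  r_C1² + 2r_C1 − 280/9 = 0  ⇒  r_C1 = 14/3 (r>0 drops 1)

14/3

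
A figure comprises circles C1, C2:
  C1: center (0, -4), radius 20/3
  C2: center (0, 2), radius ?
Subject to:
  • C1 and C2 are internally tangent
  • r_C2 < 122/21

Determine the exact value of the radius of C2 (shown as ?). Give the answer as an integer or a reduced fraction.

2/3

1. [int C1,C2]  r_C2² − (40/3)r_C2 + 76/9 = 0  ⇒  r_C2 = 2/3 or 38/3
2. given r_C2 < 122/21: keep 2/3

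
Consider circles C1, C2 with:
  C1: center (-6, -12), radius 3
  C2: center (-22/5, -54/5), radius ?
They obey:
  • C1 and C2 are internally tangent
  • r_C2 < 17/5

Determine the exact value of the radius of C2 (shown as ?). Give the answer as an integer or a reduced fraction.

1

1. [int C1,C2]  r_C2² − 6r_C2 + 5 = 0  ⇒  r_C2 = 1 or 5
2. given r_C2 < 17/5: keep 1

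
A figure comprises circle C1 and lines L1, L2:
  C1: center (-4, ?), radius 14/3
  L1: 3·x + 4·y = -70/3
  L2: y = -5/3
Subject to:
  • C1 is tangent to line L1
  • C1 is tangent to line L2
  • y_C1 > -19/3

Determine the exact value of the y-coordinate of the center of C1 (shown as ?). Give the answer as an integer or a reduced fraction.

3

1. [C1‖L1]  y_C1² + (17/3)y_C1 − 26 = 0  ⇒  y_C1 = -26/3 or 3
2. [C1‖L2]  y_C1² + (10/3)y_C1 − 19 = 0  ⇒  y_C1 = -19/3 or 3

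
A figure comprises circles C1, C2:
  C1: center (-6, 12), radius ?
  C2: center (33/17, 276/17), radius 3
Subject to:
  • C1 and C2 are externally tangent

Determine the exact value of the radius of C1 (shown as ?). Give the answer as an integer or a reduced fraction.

6

1. [ext C1·C2]  r_C1² + 6r_C1 − 72 = 0  ⇒  r_C1 = 6 (r>0 drops 1)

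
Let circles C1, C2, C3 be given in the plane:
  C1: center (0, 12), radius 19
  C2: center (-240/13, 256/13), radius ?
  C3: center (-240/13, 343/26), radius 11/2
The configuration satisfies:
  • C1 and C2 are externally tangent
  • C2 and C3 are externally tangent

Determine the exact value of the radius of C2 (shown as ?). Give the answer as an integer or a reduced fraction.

1

1. [ext C1·C2]  r_C2² + 38r_C2 − 39 = 0  ⇒  r_C2 = 1 (r>0 drops 1)
2. [ext C2·C3]  r_C2² + 11r_C2 − 12 = 0  ⇒  r_C2 = 1 (r>0 drops 1)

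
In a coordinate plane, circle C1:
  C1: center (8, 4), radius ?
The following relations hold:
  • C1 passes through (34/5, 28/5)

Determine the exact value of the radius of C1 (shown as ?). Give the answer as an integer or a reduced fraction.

1. [C1∋P]  r_C1² − 4 = 0  ⇒  r_C1 = 2 (r>0 drops 1)

2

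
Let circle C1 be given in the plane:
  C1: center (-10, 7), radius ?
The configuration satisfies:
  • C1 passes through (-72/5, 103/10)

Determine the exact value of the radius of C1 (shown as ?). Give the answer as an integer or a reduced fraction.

1. [C1∋P]  r_C1² − 121/4 = 0  ⇒  r_C1 = 11/2 (r>0 drops 1)

11/2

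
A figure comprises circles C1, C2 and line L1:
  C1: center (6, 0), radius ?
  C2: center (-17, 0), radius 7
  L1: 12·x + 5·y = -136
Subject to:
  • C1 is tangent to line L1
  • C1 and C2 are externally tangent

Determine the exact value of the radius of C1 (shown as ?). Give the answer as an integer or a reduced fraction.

1. [C1‖L1]  r_C1² − 256 = 0  ⇒  r_C1 = 16 (r>0 drops 1)
2. [ext C1·C2]  r_C1² + 14r_C1 − 480 = 0  ⇒  r_C1 = 16 (r>0 drops 1)

16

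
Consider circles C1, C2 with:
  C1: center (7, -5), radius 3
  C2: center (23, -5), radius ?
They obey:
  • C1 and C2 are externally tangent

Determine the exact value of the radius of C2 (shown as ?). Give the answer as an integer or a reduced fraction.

1. [ext C1·C2]  r_C2² + 6r_C2 − 247 = 0  ⇒  r_C2 = 13 (r>0 drops 1)

13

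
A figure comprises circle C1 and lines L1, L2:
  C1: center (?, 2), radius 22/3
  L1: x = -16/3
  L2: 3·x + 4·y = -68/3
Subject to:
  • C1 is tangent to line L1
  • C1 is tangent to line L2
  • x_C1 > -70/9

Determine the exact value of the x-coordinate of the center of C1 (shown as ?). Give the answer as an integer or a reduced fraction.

1. [C1‖L1]  x_C1² + (32/3)x_C1 − 76/3 = 0  ⇒  x_C1 = -38/3 or 2
2. [C1‖L2]  x_C1² + (184/9)x_C1 − 404/9 = 0  ⇒  x_C1 = -202/9 or 2

2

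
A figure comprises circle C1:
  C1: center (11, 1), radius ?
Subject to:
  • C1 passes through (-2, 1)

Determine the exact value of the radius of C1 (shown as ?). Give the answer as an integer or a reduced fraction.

1. [C1∋P]  r_C1² − 169 = 0  ⇒  r_C1 = 13 (r>0 drops 1)

13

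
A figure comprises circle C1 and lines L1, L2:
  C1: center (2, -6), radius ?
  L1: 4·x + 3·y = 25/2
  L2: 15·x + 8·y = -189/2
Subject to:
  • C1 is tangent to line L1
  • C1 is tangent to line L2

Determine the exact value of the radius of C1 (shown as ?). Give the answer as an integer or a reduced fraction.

1. [C1‖L1]  r_C1² − 81/4 = 0  ⇒  r_C1 = 9/2 (r>0 drops 1)
2. [C1‖L2]  r_C1² − 81/4 = 0  ⇒  r_C1 = 9/2 (r>0 drops 1)

9/2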